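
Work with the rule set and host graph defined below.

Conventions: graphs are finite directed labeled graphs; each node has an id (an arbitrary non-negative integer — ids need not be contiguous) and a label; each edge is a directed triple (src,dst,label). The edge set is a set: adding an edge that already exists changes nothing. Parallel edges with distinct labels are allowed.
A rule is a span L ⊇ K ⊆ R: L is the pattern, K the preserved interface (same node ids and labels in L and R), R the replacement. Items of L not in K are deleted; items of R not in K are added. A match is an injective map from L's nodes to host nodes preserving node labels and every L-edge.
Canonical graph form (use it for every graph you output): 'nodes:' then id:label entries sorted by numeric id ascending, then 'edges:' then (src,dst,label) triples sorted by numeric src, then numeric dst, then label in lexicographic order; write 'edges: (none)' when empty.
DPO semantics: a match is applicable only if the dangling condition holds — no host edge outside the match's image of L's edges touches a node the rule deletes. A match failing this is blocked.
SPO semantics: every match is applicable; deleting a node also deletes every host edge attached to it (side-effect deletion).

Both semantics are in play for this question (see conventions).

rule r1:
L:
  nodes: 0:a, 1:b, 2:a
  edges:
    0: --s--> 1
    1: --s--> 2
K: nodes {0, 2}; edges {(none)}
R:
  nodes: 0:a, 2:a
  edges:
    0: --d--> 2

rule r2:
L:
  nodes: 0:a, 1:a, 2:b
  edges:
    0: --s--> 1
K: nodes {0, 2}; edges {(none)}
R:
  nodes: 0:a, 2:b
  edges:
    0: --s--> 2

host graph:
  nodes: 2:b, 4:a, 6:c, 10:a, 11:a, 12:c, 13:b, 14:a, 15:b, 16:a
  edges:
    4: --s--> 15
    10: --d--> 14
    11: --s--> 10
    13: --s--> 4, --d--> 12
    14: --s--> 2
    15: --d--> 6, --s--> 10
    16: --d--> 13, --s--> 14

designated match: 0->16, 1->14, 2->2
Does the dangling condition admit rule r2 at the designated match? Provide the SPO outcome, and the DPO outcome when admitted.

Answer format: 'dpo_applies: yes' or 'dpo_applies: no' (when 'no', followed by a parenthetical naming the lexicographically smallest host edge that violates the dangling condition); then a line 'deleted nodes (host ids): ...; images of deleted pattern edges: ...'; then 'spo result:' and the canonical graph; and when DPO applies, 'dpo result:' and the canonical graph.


dpo_applies: no
(the rule deletes node 14, which keeps host edge (10,14,d) outside the match image — the dangling condition fails, DPO blocks; SPO proceeds and side-deletes such edges)
deleted nodes (host ids): 14; images of deleted pattern edges: (16,14,s)
spo result:
nodes: 2:b, 4:a, 6:c, 10:a, 11:a, 12:c, 13:b, 15:b, 16:a
edges: (4,15,s); (11,10,s); (13,4,s); (13,12,d); (15,6,d); (15,10,s); (16,2,s); (16,13,d)


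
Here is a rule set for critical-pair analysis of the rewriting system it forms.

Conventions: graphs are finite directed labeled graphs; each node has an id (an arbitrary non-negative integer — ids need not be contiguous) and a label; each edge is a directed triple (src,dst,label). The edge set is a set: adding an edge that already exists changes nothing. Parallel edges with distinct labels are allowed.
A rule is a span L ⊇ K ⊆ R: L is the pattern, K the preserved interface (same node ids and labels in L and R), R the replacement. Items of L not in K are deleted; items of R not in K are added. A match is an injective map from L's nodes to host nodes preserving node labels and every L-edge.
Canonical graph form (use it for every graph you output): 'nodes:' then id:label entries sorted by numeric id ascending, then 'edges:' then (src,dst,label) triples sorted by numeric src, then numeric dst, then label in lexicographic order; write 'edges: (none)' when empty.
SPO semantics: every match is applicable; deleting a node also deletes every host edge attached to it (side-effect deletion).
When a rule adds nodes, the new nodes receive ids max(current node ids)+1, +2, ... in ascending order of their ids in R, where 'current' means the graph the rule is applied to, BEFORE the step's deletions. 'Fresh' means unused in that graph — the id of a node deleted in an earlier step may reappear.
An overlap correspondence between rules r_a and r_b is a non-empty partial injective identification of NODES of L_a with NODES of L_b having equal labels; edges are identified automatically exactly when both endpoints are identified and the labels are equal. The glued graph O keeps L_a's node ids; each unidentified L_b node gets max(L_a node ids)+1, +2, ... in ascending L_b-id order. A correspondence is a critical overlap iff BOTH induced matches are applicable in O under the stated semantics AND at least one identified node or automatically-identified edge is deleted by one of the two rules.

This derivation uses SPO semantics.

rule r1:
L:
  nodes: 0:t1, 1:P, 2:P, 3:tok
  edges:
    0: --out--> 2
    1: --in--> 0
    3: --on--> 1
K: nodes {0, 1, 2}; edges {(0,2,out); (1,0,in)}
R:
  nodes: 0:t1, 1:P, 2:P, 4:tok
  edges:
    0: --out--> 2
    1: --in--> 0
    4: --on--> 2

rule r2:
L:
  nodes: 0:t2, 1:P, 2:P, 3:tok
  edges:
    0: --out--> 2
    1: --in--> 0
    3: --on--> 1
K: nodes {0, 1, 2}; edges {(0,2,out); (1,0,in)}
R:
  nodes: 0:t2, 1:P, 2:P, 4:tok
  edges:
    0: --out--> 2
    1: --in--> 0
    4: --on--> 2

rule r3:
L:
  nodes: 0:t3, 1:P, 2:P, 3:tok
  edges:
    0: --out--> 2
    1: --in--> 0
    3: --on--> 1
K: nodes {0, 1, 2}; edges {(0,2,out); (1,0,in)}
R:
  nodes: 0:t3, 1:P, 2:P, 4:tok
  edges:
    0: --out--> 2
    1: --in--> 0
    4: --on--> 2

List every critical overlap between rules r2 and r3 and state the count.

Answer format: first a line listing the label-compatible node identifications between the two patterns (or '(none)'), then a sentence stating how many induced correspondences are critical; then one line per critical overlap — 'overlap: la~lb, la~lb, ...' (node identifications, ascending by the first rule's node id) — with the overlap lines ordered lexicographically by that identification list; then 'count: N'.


label-compatible node identifications between L(r2) and L(r3): 1~1, 1~2, 2~1, 2~2, 3~3
7 of the induced correspondences are critical overlaps of r2 and r3.
overlap: 1~1, 2~2, 3~3
overlap: 1~1, 3~3
overlap: 1~2, 2~1, 3~3
overlap: 1~2, 3~3
overlap: 2~1, 3~3
overlap: 2~2, 3~3
overlap: 3~3
count: 7


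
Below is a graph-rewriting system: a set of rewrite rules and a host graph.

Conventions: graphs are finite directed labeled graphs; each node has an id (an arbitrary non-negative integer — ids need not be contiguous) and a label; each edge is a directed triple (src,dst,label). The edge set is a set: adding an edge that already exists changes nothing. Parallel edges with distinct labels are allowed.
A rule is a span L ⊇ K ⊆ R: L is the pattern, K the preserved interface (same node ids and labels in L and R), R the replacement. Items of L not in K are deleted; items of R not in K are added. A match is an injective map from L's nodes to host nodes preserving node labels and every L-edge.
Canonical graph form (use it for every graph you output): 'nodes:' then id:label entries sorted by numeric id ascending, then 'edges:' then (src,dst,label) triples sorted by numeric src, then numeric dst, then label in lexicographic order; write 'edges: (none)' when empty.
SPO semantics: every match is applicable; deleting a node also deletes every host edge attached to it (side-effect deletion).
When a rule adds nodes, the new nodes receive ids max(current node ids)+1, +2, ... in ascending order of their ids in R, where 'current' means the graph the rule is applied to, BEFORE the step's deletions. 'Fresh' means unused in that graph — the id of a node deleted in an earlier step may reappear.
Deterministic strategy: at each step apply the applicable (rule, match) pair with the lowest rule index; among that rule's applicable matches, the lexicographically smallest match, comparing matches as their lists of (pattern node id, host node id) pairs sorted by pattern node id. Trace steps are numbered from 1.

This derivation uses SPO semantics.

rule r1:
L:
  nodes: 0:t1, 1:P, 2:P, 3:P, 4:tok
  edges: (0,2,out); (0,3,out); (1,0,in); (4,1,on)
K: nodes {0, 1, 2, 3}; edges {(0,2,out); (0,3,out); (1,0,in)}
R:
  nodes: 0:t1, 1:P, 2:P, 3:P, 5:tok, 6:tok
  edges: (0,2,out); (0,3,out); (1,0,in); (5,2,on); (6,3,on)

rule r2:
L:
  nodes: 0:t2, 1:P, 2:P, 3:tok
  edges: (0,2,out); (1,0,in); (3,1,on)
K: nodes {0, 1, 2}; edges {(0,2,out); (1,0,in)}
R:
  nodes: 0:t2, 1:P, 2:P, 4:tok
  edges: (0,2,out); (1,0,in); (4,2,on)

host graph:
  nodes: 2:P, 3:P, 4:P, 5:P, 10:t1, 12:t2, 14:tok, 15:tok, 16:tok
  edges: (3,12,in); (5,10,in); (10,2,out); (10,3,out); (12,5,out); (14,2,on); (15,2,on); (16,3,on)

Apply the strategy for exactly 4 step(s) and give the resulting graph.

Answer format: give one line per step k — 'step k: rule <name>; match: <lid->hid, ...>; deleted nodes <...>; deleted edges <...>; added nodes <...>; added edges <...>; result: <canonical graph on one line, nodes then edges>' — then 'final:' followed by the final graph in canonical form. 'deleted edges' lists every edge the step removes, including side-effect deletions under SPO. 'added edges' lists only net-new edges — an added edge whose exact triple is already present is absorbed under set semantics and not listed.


step 1: rule r2; match: 0->12, 1->3, 2->5, 3->16; deleted nodes 16; deleted edges (16,3,on); added nodes 17; added edges (17,5,on); result: nodes: 2:P, 3:P, 4:P, 5:P, 10:t1, 12:t2, 14:tok, 15:tok, 17:tok edges: (3,12,in); (5,10,in); (10,2,out); (10,3,out); (12,5,out); (14,2,on); (15,2,on); (17,5,on)
step 2: rule r1; match: 0->10, 1->5, 2->2, 3->3, 4->17; deleted nodes 17; deleted edges (17,5,on); added nodes 18, 19; added edges (18,2,on); (19,3,on); result: nodes: 2:P, 3:P, 4:P, 5:P, 10:t1, 12:t2, 14:tok, 15:tok, 18:tok, 19:tok edges: (3,12,in); (5,10,in); (10,2,out); (10,3,out); (12,5,out); (14,2,on); (15,2,on); (18,2,on); (19,3,on)
step 3: rule r2; match: 0->12, 1->3, 2->5, 3->19; deleted nodes 19; deleted edges (19,3,on); added nodes 20; added edges (20,5,on); result: nodes: 2:P, 3:P, 4:P, 5:P, 10:t1, 12:t2, 14:tok, 15:tok, 18:tok, 20:tok edges: (3,12,in); (5,10,in); (10,2,out); (10,3,out); (12,5,out); (14,2,on); (15,2,on); (18,2,on); (20,5,on)
step 4: rule r1; match: 0->10, 1->5, 2->2, 3->3, 4->20; deleted nodes 20; deleted edges (20,5,on); added nodes 21, 22; added edges (21,2,on); (22,3,on); result: nodes: 2:P, 3:P, 4:P, 5:P, 10:t1, 12:t2, 14:tok, 15:tok, 18:tok, 21:tok, 22:tok edges: (3,12,in); (5,10,in); (10,2,out); (10,3,out); (12,5,out); (14,2,on); (15,2,on); (18,2,on); (21,2,on); (22,3,on)
final:
nodes: 2:P, 3:P, 4:P, 5:P, 10:t1, 12:t2, 14:tok, 15:tok, 18:tok, 21:tok, 22:tok
edges: (3,12,in); (5,10,in); (10,2,out); (10,3,out); (12,5,out); (14,2,on); (15,2,on); (18,2,on); (21,2,on); (22,3,on)


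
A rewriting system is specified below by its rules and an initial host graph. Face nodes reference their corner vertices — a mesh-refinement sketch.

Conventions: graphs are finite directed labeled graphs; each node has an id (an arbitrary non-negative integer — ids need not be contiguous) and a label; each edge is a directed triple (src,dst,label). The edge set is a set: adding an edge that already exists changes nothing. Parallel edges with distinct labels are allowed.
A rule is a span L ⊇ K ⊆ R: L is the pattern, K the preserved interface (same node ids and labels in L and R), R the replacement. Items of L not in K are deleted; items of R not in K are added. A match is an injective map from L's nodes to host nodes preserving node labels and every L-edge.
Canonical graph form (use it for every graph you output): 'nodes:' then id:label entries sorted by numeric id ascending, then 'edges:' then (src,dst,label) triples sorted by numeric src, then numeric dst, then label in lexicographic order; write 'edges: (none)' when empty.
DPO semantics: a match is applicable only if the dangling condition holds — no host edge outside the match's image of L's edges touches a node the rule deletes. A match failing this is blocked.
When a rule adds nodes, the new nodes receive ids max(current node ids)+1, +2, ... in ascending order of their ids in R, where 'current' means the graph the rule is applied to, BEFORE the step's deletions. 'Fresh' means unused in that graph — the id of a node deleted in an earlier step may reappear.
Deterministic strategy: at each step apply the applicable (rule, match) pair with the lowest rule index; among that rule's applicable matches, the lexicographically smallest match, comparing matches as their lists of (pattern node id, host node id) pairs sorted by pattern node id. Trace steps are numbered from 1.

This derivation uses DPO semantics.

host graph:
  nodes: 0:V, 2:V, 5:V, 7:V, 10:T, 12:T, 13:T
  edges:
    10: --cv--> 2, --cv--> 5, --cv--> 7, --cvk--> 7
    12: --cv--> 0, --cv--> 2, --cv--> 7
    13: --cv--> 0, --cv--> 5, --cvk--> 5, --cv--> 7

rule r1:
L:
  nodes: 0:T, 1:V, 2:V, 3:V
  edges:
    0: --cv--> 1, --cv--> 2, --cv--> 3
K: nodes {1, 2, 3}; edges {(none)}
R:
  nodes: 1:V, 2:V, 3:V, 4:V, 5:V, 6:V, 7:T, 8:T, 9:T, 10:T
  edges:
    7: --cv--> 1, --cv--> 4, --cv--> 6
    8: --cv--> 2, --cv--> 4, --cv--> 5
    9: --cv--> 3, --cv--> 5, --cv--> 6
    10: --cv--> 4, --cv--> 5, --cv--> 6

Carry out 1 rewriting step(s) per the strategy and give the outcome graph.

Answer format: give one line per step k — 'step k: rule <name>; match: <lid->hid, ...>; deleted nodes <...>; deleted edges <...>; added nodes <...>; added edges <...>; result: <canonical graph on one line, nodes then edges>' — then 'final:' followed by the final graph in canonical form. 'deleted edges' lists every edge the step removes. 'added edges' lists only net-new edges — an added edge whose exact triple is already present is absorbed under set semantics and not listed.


step 1: rule r1; match: 0->12, 1->0, 2->2, 3->7; deleted nodes 12; deleted edges (12,0,cv); (12,2,cv); (12,7,cv); added nodes 14, 15, 16, 17, 18, 19, 20; added edges (17,0,cv); (17,14,cv); (17,16,cv); (18,2,cv); (18,14,cv); (18,15,cv); (19,7,cv); (19,15,cv); (19,16,cv); (20,14,cv); (20,15,cv); (20,16,cv); result: nodes: 0:V, 2:V, 5:V, 7:V, 10:T, 13:T, 14:V, 15:V, 16:V, 17:T, 18:T, 19:T, 20:T edges: (10,2,cv); (10,5,cv); (10,7,cv); (10,7,cvk); (13,0,cv); (13,5,cv); (13,5,cvk); (13,7,cv); (17,0,cv); (17,14,cv); (17,16,cv); (18,2,cv); (18,14,cv); (18,15,cv); (19,7,cv); (19,15,cv); (19,16,cv); (20,14,cv); (20,15,cv); (20,16,cv)
final:
nodes: 0:V, 2:V, 5:V, 7:V, 10:T, 13:T, 14:V, 15:V, 16:V, 17:T, 18:T, 19:T, 20:T
edges: (10,2,cv); (10,5,cv); (10,7,cv); (10,7,cvk); (13,0,cv); (13,5,cv); (13,5,cvk); (13,7,cv); (17,0,cv); (17,14,cv); (17,16,cv); (18,2,cv); (18,14,cv); (18,15,cv); (19,7,cv); (19,15,cv); (19,16,cv); (20,14,cv); (20,15,cv); (20,16,cv)


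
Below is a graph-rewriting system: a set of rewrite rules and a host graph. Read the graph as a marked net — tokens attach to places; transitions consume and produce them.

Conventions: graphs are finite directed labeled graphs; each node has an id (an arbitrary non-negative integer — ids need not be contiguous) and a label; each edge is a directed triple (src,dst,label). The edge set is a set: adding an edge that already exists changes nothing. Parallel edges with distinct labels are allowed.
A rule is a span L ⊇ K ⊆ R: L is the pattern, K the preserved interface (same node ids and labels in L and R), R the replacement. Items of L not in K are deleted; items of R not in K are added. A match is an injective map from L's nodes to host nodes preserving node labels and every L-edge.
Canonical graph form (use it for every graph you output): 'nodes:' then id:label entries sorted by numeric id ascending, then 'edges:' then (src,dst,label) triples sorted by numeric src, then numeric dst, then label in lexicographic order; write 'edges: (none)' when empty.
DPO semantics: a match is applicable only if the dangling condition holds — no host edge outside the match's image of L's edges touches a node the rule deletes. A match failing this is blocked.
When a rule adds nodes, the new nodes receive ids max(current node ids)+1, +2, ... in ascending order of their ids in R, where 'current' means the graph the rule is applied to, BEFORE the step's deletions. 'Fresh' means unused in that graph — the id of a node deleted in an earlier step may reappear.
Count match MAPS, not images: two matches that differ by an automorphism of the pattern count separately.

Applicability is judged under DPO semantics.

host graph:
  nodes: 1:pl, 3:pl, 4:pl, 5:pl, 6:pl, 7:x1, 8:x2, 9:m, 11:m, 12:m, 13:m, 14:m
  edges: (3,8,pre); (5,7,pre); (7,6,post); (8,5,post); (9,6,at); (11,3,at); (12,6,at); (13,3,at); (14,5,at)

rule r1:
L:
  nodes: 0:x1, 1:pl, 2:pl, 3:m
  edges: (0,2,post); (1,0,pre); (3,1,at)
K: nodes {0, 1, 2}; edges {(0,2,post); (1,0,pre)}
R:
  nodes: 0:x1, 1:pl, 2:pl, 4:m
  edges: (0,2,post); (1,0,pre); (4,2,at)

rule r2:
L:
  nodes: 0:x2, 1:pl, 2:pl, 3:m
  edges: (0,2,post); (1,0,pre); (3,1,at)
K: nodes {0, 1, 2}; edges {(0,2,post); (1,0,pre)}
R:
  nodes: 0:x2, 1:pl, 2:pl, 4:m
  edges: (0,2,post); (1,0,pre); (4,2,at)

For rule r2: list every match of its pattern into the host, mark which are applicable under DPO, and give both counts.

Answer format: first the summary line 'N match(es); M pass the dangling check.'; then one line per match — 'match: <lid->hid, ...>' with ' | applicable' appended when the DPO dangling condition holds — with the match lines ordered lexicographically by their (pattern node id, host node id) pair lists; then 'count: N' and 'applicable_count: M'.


2 match(es); 2 pass the dangling check.
match: 0->8, 1->3, 2->5, 3->11 | applicable
match: 0->8, 1->3, 2->5, 3->13 | applicable
count: 2
applicable_count: 2


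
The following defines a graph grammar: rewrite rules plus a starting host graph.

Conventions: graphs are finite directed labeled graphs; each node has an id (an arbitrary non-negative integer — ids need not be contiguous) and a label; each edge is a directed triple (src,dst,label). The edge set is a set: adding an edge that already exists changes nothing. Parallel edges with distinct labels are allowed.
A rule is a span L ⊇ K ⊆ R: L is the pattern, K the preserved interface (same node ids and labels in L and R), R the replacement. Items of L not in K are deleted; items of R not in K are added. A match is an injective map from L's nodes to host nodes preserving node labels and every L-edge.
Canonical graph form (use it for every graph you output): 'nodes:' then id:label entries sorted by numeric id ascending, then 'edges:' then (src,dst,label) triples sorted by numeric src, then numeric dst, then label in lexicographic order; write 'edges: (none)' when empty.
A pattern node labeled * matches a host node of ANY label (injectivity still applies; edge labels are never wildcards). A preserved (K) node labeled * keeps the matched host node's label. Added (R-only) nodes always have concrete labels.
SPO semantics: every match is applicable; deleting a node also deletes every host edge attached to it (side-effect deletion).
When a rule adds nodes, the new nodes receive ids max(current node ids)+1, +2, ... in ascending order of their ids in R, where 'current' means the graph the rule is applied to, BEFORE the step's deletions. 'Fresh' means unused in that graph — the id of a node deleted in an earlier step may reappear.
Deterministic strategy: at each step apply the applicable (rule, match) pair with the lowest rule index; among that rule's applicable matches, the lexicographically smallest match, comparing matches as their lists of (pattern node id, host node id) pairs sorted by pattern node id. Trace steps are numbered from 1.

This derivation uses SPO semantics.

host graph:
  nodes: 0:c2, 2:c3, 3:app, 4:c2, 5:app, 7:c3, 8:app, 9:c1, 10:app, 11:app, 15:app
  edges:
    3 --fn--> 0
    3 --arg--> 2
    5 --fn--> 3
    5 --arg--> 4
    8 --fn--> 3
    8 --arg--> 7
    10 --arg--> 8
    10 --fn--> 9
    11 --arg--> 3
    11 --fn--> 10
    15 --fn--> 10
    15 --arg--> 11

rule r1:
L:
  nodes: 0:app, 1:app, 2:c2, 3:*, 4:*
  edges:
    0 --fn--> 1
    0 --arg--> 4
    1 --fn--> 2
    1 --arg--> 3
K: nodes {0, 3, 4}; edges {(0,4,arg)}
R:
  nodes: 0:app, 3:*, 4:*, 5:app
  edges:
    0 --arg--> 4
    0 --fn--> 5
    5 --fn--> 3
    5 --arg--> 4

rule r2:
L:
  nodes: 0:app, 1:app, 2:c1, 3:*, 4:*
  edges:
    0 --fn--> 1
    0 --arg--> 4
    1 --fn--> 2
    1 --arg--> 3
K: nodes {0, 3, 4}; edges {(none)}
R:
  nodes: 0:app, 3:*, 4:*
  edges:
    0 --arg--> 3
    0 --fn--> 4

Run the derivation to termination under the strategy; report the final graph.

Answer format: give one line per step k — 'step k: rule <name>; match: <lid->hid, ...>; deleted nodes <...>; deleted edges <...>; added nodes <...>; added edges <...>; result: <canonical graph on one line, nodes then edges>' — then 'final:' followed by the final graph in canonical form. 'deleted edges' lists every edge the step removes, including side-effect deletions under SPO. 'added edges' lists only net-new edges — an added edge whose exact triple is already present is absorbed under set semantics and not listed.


step 1: rule r1; match: 0->5, 1->3, 2->0, 3->2, 4->4; deleted nodes 0, 3; deleted edges (3,0,fn); (3,2,arg); (5,3,fn); (8,3,fn); (11,3,arg); added nodes 16; added edges (5,16,fn); (16,2,fn); (16,4,arg); result: nodes: 2:c3, 4:c2, 5:app, 7:c3, 8:app, 9:c1, 10:app, 11:app, 15:app, 16:app edges: (5,4,arg); (5,16,fn); (8,7,arg); (10,8,arg); (10,9,fn); (11,10,fn); (15,10,fn); (15,11,arg); (16,2,fn); (16,4,arg)
step 2: rule r2; match: 0->15, 1->10, 2->9, 3->8, 4->11; deleted nodes 9, 10; deleted edges (10,8,arg); (10,9,fn); (11,10,fn); (15,10,fn); (15,11,arg); added nodes (none); added edges (15,8,arg); (15,11,fn); result: nodes: 2:c3, 4:c2, 5:app, 7:c3, 8:app, 11:app, 15:app, 16:app edges: (5,4,arg); (5,16,fn); (8,7,arg); (15,8,arg); (15,11,fn); (16,2,fn); (16,4,arg)
final:
nodes: 2:c3, 4:c2, 5:app, 7:c3, 8:app, 11:app, 15:app, 16:app
edges: (5,4,arg); (5,16,fn); (8,7,arg); (15,8,arg); (15,11,fn); (16,2,fn); (16,4,arg)


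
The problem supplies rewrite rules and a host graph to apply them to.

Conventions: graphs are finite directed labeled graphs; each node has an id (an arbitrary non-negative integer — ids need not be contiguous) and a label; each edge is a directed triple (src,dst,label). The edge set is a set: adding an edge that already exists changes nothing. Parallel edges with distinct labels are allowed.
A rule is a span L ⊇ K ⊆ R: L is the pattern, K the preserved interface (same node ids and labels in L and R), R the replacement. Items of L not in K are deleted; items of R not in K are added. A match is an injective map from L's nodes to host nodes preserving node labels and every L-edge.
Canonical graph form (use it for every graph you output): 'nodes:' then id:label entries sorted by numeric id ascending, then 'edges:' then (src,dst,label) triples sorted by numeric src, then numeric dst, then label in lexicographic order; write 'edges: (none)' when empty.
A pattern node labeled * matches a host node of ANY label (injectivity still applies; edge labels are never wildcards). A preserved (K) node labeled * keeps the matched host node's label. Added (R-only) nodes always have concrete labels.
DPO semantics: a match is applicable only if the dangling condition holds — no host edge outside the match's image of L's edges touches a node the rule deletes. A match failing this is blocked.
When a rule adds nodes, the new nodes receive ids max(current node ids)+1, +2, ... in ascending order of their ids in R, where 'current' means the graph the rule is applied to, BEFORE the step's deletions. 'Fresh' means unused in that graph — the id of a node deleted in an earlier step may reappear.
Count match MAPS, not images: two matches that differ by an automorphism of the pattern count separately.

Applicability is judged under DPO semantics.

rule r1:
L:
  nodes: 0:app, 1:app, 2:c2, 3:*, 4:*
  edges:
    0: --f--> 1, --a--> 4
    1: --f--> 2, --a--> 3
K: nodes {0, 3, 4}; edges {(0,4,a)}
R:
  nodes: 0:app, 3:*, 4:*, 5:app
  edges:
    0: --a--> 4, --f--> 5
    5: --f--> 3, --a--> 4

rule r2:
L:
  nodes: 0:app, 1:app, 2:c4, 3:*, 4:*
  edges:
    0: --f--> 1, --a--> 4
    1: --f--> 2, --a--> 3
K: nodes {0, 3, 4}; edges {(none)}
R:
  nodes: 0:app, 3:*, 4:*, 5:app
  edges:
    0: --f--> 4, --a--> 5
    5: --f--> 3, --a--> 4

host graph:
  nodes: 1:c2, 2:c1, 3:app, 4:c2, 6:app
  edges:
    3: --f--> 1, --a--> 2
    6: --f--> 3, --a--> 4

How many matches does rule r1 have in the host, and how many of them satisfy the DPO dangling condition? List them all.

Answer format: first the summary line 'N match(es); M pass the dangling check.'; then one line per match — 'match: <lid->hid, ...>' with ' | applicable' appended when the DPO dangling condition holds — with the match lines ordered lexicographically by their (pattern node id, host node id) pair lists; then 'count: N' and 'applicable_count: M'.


1 match(es); 1 pass the dangling check.
match: 0->6, 1->3, 2->1, 3->2, 4->4 | applicable
count: 1
applicable_count: 1


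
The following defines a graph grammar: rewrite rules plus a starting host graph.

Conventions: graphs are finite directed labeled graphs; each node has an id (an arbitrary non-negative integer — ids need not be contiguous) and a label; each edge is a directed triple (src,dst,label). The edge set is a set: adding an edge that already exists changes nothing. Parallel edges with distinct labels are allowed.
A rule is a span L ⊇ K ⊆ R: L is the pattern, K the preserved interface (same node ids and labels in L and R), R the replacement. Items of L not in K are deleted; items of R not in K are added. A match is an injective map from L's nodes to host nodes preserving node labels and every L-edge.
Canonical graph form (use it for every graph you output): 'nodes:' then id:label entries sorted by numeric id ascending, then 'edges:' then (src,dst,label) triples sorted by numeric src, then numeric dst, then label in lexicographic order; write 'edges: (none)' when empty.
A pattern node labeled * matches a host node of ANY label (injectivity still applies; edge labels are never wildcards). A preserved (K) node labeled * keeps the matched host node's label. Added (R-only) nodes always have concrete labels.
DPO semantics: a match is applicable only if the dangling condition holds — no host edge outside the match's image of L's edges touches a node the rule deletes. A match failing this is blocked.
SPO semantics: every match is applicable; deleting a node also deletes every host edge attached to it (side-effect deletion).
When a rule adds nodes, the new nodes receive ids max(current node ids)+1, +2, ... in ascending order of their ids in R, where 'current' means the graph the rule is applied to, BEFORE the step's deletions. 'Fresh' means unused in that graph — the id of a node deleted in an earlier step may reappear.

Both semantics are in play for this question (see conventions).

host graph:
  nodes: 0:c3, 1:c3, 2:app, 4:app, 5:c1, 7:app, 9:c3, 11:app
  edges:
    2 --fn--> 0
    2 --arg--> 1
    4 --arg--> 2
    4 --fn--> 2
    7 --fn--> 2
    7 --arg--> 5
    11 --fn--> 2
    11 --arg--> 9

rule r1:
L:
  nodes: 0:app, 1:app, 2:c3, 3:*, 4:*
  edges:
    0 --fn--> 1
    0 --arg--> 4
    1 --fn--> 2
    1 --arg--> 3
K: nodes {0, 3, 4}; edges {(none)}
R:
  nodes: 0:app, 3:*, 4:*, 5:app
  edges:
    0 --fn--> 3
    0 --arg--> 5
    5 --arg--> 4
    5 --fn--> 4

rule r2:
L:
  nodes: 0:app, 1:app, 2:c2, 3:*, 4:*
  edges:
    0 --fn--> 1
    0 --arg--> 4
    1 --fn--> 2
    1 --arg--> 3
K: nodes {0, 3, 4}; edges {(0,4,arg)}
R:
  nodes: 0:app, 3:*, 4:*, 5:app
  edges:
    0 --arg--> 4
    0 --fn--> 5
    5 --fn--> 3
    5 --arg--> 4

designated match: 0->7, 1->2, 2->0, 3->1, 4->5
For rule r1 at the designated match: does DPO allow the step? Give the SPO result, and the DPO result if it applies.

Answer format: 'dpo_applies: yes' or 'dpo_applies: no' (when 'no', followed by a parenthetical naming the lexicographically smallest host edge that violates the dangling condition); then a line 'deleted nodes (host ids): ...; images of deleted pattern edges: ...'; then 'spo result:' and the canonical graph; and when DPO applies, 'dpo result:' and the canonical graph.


dpo_applies: no
(the rule deletes node 2, which keeps host edge (4,2,arg) outside the match image — the dangling condition fails, DPO blocks; SPO proceeds and side-deletes such edges)
deleted nodes (host ids): 0, 2; images of deleted pattern edges: (2,0,fn); (2,1,arg); (7,2,fn); (7,5,arg)
spo result:
nodes: 1:c3, 4:app, 5:c1, 7:app, 9:c3, 11:app, 12:app
edges: (7,1,fn); (7,12,arg); (11,9,arg); (12,5,arg); (12,5,fn)


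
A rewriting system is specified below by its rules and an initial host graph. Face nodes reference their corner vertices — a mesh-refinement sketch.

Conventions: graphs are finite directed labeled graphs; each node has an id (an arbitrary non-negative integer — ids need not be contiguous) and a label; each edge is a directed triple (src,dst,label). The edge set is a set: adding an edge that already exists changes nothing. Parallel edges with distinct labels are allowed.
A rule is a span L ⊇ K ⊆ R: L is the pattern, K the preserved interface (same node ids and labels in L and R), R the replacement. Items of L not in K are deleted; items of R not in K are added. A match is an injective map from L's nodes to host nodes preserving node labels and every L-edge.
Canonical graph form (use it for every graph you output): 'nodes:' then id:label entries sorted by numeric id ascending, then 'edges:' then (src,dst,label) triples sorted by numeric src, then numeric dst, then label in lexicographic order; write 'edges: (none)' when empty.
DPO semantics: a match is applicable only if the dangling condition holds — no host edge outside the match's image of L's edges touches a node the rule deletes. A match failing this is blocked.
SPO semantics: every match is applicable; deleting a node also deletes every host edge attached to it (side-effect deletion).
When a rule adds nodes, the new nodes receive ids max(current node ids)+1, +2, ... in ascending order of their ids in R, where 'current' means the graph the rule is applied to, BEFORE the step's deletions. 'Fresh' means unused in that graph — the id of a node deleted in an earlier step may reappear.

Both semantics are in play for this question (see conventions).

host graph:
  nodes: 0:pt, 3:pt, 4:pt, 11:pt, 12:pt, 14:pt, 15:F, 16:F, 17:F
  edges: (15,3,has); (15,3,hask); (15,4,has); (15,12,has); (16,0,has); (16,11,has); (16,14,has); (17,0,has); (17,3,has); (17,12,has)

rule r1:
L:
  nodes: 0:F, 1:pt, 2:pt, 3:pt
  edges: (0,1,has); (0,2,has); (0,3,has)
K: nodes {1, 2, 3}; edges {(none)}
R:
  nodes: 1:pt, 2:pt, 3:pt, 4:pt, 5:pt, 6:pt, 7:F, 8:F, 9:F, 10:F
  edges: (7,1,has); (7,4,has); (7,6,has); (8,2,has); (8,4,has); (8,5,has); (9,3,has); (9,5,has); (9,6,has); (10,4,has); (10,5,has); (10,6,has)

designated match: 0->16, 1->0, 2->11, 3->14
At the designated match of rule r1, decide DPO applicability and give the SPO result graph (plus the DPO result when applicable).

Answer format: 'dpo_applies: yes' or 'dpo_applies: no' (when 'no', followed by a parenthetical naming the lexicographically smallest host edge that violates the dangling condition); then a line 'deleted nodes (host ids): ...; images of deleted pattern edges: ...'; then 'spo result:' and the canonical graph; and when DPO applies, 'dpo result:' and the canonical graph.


dpo_applies: yes
deleted nodes (host ids): 16; images of deleted pattern edges: (16,0,has); (16,11,has); (16,14,has)
spo result:
nodes: 0:pt, 3:pt, 4:pt, 11:pt, 12:pt, 14:pt, 15:F, 17:F, 18:pt, 19:pt, 20:pt, 21:F, 22:F, 23:F, 24:F
edges: (15,3,has); (15,3,hask); (15,4,has); (15,12,has); (17,0,has); (17,3,has); (17,12,has); (21,0,has); (21,18,has); (21,20,has); (22,11,has); (22,18,has); (22,19,has); (23,14,has); (23,19,has); (23,20,has); (24,18,has); (24,19,has); (24,20,has)
dpo result:
nodes: 0:pt, 3:pt, 4:pt, 11:pt, 12:pt, 14:pt, 15:F, 17:F, 18:pt, 19:pt, 20:pt, 21:F, 22:F, 23:F, 24:F
edges: (15,3,has); (15,3,hask); (15,4,has); (15,12,has); (17,0,has); (17,3,has); (17,12,has); (21,0,has); (21,18,has); (21,20,has); (22,11,has); (22,18,has); (22,19,has); (23,14,has); (23,19,has); (23,20,has); (24,18,has); (24,19,has); (24,20,has)


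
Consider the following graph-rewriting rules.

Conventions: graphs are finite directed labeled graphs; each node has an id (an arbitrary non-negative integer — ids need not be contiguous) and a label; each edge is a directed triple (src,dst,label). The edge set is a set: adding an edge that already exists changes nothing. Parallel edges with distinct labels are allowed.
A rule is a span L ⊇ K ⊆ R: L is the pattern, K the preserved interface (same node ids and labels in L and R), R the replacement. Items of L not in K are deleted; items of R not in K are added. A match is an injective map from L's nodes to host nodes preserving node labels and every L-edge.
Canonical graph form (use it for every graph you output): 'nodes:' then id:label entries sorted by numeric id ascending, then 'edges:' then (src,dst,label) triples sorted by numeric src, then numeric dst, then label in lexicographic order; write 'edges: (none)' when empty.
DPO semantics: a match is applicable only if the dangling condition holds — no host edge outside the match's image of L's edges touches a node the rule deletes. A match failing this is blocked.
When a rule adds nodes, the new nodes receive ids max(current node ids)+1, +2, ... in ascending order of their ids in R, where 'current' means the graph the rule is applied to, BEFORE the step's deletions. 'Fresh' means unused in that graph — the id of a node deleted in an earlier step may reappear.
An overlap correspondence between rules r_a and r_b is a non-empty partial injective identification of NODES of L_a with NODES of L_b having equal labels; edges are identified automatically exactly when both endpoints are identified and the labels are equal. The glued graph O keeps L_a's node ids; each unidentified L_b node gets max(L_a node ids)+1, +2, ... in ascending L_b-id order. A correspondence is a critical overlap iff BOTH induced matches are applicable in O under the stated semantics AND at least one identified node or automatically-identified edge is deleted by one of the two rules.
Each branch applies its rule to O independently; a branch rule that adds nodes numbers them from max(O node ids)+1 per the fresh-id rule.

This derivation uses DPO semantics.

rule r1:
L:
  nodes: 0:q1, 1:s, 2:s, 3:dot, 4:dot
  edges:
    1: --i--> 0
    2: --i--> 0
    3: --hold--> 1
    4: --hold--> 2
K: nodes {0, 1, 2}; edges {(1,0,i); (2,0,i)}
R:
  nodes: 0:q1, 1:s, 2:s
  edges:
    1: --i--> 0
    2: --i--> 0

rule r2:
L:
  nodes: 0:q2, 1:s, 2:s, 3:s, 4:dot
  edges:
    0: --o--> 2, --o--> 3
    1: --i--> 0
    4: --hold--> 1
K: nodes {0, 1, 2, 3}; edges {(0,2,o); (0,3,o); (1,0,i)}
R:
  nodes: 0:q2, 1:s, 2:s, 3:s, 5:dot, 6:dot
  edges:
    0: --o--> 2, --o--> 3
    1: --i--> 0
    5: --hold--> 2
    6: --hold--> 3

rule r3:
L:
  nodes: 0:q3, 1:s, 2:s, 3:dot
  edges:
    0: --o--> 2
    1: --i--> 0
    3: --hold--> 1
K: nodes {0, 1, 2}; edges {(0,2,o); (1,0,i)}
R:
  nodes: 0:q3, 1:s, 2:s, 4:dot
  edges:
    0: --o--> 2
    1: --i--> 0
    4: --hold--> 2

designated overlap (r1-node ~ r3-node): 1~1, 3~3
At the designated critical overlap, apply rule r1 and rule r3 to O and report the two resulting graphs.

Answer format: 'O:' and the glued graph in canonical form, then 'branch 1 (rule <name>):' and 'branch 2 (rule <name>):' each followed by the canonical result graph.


O:
nodes: 0:q1, 1:s, 2:s, 3:dot, 4:dot, 5:q3, 6:s
edges: (1,0,i); (1,5,i); (2,0,i); (3,1,hold); (4,2,hold); (5,6,o)
branch 1 (rule r1):
nodes: 0:q1, 1:s, 2:s, 5:q3, 6:s
edges: (1,0,i); (1,5,i); (2,0,i); (5,6,o)
branch 2 (rule r3):
nodes: 0:q1, 1:s, 2:s, 4:dot, 5:q3, 6:s, 7:dot
edges: (1,0,i); (1,5,i); (2,0,i); (4,2,hold); (5,6,o); (7,6,hold)


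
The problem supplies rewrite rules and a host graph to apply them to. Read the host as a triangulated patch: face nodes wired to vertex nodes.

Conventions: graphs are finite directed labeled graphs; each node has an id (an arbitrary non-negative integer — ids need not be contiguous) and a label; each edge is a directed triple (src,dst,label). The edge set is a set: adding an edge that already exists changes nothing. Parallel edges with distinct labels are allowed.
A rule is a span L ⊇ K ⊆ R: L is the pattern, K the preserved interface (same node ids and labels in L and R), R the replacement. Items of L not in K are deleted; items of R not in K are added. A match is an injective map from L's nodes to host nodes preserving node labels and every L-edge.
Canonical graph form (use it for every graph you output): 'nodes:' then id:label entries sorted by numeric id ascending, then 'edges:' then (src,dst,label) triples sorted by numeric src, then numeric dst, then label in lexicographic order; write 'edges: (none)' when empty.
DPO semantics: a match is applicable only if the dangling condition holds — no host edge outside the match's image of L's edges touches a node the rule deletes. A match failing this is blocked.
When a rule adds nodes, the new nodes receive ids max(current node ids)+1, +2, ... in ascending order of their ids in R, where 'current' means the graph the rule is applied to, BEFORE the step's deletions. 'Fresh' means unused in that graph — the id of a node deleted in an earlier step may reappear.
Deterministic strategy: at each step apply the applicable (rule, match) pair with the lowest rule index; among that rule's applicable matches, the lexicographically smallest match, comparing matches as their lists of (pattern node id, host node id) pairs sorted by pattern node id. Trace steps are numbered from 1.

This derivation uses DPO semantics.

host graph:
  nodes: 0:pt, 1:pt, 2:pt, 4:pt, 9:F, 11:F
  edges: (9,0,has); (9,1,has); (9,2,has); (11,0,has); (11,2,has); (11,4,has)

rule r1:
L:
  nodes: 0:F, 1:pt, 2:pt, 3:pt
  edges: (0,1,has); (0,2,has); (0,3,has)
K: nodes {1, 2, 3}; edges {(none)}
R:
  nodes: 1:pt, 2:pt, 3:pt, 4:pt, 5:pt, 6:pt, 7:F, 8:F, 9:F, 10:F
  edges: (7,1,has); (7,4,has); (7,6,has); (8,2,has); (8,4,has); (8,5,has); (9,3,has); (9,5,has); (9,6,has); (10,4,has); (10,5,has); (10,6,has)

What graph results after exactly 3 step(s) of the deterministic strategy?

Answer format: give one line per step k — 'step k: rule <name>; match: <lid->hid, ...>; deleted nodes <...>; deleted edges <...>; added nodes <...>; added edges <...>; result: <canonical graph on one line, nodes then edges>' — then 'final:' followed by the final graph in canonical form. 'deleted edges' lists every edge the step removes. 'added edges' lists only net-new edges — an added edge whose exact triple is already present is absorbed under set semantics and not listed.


step 1: rule r1; match: 0->9, 1->0, 2->1, 3->2; deleted nodes 9; deleted edges (9,0,has); (9,1,has); (9,2,has); added nodes 12, 13, 14, 15, 16, 17, 18; added edges (15,0,has); (15,12,has); (15,14,has); (16,1,has); (16,12,has); (16,13,has); (17,2,has); (17,13,has); (17,14,has); (18,12,has); (18,13,has); (18,14,has); result: nodes: 0:pt, 1:pt, 2:pt, 4:pt, 11:F, 12:pt, 13:pt, 14:pt, 15:F, 16:F, 17:F, 18:F edges: (11,0,has); (11,2,has); (11,4,has); (15,0,has); (15,12,has); (15,14,has); (16,1,has); (16,12,has); (16,13,has); (17,2,has); (17,13,has); (17,14,has); (18,12,has); (18,13,has); (18,14,has)
step 2: rule r1; match: 0->11, 1->0, 2->2, 3->4; deleted nodes 11; deleted edges (11,0,has); (11,2,has); (11,4,has); added nodes 19, 20, 21, 22, 23, 24, 25; added edges (22,0,has); (22,19,has); (22,21,has); (23,2,has); (23,19,has); (23,20,has); (24,4,has); (24,20,has); (24,21,has); (25,19,has); (25,20,has); (25,21,has); result: nodes: 0:pt, 1:pt, 2:pt, 4:pt, 12:pt, 13:pt, 14:pt, 15:F, 16:F, 17:F, 18:F, 19:pt, 20:pt, 21:pt, 22:F, 23:F, 24:F, 25:F edges: (15,0,has); (15,12,has); (15,14,has); (16,1,has); (16,12,has); (16,13,has); (17,2,has); (17,13,has); (17,14,has); (18,12,has); (18,13,has); (18,14,has); (22,0,has); (22,19,has); (22,21,has); (23,2,has); (23,19,has); (23,20,has); (24,4,has); (24,20,has); (24,21,has); (25,19,has); (25,20,has); (25,21,has)
step 3: rule r1; match: 0->15, 1->0, 2->12, 3->14; deleted nodes 15; deleted edges (15,0,has); (15,12,has); (15,14,has); added nodes 26, 27, 28, 29, 30, 31, 32; added edges (29,0,has); (29,26,has); (29,28,has); (30,12,has); (30,26,has); (30,27,has); (31,14,has); (31,27,has); (31,28,has); (32,26,has); (32,27,has); (32,28,has); result: nodes: 0:pt, 1:pt, 2:pt, 4:pt, 12:pt, 13:pt, 14:pt, 16:F, 17:F, 18:F, 19:pt, 20:pt, 21:pt, 22:F, 23:F, 24:F, 25:F, 26:pt, 27:pt, 28:pt, 29:F, 30:F, 31:F, 32:F edges: (16,1,has); (16,12,has); (16,13,has); (17,2,has); (17,13,has); (17,14,has); (18,12,has); (18,13,has); (18,14,has); (22,0,has); (22,19,has); (22,21,has); (23,2,has); (23,19,has); (23,20,has); (24,4,has); (24,20,has); (24,21,has); (25,19,has); (25,20,has); (25,21,has); (29,0,has); (29,26,has); (29,28,has); (30,12,has); (30,26,has); (30,27,has); (31,14,has); (31,27,has); (31,28,has); (32,26,has); (32,27,has); (32,28,has)
final:
nodes: 0:pt, 1:pt, 2:pt, 4:pt, 12:pt, 13:pt, 14:pt, 16:F, 17:F, 18:F, 19:pt, 20:pt, 21:pt, 22:F, 23:F, 24:F, 25:F, 26:pt, 27:pt, 28:pt, 29:F, 30:F, 31:F, 32:F
edges: (16,1,has); (16,12,has); (16,13,has); (17,2,has); (17,13,has); (17,14,has); (18,12,has); (18,13,has); (18,14,has); (22,0,has); (22,19,has); (22,21,has); (23,2,has); (23,19,has); (23,20,has); (24,4,has); (24,20,has); (24,21,has); (25,19,has); (25,20,has); (25,21,has); (29,0,has); (29,26,has); (29,28,has); (30,12,has); (30,26,has); (30,27,has); (31,14,has); (31,27,has); (31,28,has); (32,26,has); (32,27,has); (32,28,has)
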